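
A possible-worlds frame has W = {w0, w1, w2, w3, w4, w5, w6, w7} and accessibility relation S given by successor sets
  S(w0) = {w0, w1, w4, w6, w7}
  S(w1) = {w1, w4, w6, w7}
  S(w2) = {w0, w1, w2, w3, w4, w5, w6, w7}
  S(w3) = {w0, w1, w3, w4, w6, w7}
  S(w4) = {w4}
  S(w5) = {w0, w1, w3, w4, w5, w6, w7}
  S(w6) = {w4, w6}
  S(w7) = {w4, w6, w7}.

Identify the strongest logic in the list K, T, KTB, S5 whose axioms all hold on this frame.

T

Reflexive (axiom T): yes — every world is S-related to itself.
Symmetric (axiom B): no — w0 S w1 but not w1 S w0.
Euclidean (axiom 5): no — w0 S w4 and w0 S w1, but not w4 S w1.
So F validates K, T; KTB would additionally require S to be symmetric. The strongest is T.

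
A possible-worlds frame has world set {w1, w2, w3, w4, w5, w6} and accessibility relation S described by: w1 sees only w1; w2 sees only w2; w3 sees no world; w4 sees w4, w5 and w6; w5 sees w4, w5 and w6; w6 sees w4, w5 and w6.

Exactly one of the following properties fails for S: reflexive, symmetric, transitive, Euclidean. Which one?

Reflexive: no — w3 is not related to itself.
Symmetric: yes — every pair in S has its reverse in S.
Transitive: yes — every two-step S-path is closed by a direct edge.
Euclidean: yes — any two successors of a common world are S-related.
Only reflexive fails.

reflexive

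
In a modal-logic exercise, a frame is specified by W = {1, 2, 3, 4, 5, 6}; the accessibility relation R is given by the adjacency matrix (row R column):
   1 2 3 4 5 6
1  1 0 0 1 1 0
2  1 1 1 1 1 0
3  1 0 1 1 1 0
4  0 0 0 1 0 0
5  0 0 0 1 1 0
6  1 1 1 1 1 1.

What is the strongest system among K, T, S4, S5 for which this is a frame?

S4

Reflexive (axiom T): yes — every world is R-related to itself.
Transitive (axiom 4): yes — every two-step R-path is closed by a direct edge.
Euclidean (axiom 5): no — 1 R 4 and 1 R 5, but not 4 R 5.
So F validates K, T, S4; S5 would additionally require R to be Euclidean. The strongest is S4.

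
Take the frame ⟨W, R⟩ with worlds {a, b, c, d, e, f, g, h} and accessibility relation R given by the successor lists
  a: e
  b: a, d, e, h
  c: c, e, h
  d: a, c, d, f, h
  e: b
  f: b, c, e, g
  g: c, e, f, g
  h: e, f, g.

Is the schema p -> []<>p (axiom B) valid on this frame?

The schema B characterises exactly the symmetric frames.
Symmetric: no — a R e but not e R a.

No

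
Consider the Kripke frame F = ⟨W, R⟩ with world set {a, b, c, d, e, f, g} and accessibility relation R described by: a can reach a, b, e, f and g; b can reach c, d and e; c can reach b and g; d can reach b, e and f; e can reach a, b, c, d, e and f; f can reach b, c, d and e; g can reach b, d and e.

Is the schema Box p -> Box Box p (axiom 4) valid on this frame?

No

By correspondence theory, 4 is valid on a frame iff R is transitive.
Transitive: no — a R b and b R c, but not a R c.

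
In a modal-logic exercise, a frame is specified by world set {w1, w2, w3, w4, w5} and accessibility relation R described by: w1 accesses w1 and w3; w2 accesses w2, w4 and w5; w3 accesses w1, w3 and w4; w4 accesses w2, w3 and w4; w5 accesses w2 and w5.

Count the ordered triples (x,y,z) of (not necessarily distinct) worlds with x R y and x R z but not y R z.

6

Enumerating: (w2,w4,w5), (w2,w5,w4), (w3,w1,w4), (w3,w4,w1), (w4,w2,w3), (w4,w3,w2).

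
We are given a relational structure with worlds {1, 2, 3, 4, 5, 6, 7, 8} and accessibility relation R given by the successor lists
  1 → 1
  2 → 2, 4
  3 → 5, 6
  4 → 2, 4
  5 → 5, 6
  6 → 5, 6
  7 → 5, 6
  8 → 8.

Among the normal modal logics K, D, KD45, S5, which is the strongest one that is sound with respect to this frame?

Serial (axiom D): yes — every world has a successor (e.g. 1 R 1).
Euclidean (axiom 5): yes — any two successors of a common world are R-related.
Transitive (axiom 4): yes — every two-step R-path is closed by a direct edge.
Reflexive (axiom T): no — 3 is not related to itself.
So F validates K, D, KD45; S5 would additionally require R to be reflexive. The strongest is KD45.

KD45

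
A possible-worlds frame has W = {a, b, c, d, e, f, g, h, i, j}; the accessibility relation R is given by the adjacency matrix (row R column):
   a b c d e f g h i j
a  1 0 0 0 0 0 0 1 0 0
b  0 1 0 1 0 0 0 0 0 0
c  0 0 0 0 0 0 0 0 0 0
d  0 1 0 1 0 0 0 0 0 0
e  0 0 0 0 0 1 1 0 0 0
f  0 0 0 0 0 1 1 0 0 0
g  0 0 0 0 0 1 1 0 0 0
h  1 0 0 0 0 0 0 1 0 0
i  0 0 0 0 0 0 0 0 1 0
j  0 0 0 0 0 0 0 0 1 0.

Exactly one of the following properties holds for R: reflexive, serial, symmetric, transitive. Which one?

transitive

Reflexive: no — c is not related to itself.
Serial: no — c has no R-successor.
Symmetric: no — e R f but not f R e.
Transitive: yes — every two-step R-path is closed by a direct edge.
Only transitive holds.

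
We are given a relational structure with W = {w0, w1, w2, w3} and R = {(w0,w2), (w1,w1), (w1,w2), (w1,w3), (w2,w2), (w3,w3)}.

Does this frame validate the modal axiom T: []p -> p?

The schema T characterises exactly the reflexive frames.
Reflexive: no — w0 is not related to itself.

No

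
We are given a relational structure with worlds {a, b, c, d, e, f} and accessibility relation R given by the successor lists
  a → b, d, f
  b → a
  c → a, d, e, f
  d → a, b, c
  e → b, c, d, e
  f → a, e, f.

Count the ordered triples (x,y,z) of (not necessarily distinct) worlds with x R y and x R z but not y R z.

34

Enumerating: (a,b,b), (a,b,d), (a,b,f), (a,d,d), (a,d,f), (a,f,b), (a,f,d), (b,a,a), (c,a,a), (c,a,e), (c,d,d), (c,d,e), … and 22 more.
Total: 34.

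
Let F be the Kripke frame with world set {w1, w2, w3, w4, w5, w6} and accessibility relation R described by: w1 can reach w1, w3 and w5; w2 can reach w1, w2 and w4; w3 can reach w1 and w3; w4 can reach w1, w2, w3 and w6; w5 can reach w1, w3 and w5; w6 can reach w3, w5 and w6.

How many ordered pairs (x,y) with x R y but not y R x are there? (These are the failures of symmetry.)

7

Enumerating: (w2,w1), (w4,w1), (w4,w3), (w4,w6), (w5,w3), (w6,w3), (w6,w5).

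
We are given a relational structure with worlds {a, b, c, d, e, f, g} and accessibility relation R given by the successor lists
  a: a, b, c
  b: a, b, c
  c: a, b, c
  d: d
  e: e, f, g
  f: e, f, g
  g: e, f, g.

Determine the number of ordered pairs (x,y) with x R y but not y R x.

0

R is symmetric; there are no such tuples.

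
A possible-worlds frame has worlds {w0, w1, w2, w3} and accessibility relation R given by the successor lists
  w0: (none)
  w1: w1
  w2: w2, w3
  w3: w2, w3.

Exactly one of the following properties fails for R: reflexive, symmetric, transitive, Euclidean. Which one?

reflexive

Reflexive: no — w0 is not related to itself.
Symmetric: yes — every pair in R has its reverse in R.
Transitive: yes — every two-step R-path is closed by a direct edge.
Euclidean: yes — any two successors of a common world are R-related.
Only reflexive fails.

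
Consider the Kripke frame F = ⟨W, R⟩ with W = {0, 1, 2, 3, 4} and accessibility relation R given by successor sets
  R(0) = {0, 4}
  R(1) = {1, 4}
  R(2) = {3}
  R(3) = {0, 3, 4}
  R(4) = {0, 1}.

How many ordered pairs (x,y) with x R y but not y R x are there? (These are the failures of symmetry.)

3

Enumerating: (2,3), (3,0), (3,4).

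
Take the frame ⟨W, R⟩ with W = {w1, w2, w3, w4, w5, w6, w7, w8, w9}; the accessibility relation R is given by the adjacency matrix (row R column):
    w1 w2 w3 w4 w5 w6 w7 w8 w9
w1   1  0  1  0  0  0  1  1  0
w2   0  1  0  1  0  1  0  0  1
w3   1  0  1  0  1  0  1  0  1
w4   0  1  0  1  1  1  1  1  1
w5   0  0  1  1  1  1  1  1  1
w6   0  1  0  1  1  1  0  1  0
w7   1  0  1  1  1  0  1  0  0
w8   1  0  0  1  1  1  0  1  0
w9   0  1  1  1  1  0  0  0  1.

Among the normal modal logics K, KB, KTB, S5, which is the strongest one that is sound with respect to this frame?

Symmetric (axiom B): yes — every pair in R has its reverse in R.
Reflexive (axiom T): yes — every world is R-related to itself.
Euclidean (axiom 5): no — w1 R w3 and w1 R w8, but not w3 R w8.
So F validates K, KB, KTB; S5 would additionally require R to be Euclidean. The strongest is KTB.

KTB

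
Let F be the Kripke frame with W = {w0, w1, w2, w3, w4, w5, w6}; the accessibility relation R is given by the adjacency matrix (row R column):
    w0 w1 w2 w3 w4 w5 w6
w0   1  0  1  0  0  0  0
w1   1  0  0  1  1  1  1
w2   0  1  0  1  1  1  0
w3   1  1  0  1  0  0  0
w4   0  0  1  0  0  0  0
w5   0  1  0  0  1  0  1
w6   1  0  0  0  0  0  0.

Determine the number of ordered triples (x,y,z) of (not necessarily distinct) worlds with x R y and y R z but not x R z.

27

Enumerating: (w0,w2,w1), (w0,w2,w3), (w0,w2,w4), (w0,w2,w5), (w1,w0,w2), (w1,w3,w1), (w1,w4,w2), (w1,w5,w1), (w2,w1,w0), (w2,w1,w6), (w2,w3,w0), (w2,w4,w2), … and 15 more.
Total: 27.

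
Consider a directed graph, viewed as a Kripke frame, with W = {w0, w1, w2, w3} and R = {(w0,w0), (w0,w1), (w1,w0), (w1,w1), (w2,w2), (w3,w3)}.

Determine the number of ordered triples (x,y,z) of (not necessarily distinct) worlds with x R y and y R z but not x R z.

0

R is transitive; there are no such tuples.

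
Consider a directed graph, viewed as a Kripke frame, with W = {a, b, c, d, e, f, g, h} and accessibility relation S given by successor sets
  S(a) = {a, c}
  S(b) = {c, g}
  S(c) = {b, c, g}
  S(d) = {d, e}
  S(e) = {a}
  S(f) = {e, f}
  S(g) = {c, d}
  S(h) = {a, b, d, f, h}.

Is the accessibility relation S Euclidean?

No

Euclidean: no — c S g and c S b, but not g S b.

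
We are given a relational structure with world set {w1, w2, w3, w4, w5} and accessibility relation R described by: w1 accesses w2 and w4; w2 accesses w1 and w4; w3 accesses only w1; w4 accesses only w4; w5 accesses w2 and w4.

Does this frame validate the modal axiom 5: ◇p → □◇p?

Axiom 5 corresponds to the accessibility relation being Euclidean.
Euclidean: no — w1 R w4 and w1 R w2, but not w4 R w2.

No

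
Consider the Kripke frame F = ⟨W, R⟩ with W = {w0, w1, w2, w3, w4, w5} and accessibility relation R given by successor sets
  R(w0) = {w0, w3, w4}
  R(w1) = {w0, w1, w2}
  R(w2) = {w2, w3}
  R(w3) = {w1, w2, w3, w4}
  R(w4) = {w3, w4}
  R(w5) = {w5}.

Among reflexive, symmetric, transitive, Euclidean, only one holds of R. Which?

Reflexive: yes — every world is R-related to itself.
Symmetric: no — w0 R w3 but not w3 R w0.
Transitive: no — w0 R w3 and w3 R w1, but not w0 R w1.
Euclidean: no — w1 R w0 and w1 R w2, but not w0 R w2.
Only reflexive holds.

reflexive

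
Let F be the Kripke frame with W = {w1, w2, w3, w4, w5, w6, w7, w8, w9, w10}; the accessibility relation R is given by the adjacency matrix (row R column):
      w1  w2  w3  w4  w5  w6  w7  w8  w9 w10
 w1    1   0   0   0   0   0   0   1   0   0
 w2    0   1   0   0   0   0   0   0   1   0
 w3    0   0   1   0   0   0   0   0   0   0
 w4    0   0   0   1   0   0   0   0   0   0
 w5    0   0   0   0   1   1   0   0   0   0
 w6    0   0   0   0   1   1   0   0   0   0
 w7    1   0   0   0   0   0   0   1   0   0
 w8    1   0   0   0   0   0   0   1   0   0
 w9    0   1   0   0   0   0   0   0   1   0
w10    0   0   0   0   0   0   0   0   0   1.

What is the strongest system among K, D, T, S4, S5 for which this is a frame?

Serial (axiom D): yes — every world has a successor (e.g. w1 R w1).
Reflexive (axiom T): no — w7 is not related to itself.
Transitive (axiom 4): yes — every two-step R-path is closed by a direct edge.
Euclidean (axiom 5): yes — any two successors of a common world are R-related.
So F validates K, D; T would additionally require R to be reflexive. The strongest is D.

D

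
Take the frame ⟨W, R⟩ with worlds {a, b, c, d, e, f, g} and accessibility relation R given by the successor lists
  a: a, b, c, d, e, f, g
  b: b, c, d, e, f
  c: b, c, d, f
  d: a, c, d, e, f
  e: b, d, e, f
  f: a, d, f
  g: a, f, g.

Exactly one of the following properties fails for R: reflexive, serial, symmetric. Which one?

symmetric

Reflexive: yes — every world is R-related to itself.
Serial: yes — every world has a successor (e.g. a R a).
Symmetric: no — a R b but not b R a.
Only symmetric fails.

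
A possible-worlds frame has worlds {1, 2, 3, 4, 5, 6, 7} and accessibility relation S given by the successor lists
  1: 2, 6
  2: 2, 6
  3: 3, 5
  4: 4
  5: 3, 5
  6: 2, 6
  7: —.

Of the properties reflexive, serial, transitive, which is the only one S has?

Reflexive: no — 1 is not related to itself.
Serial: no — 7 has no S-successor.
Transitive: yes — every two-step S-path is closed by a direct edge.
Only transitive holds.

transitive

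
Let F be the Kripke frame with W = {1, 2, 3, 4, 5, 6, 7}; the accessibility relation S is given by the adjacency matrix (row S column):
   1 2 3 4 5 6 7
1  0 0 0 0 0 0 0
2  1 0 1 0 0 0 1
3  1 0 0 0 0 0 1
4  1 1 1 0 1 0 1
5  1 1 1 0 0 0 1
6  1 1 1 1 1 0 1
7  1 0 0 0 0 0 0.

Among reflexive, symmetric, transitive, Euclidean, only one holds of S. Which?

Reflexive: no — 1 is not related to itself.
Symmetric: no — 2 S 1 but not 1 S 2.
Transitive: yes — every two-step S-path is closed by a direct edge.
Euclidean: no — 2 S 1 and 2 S 3, but not 1 S 3.
Only transitive holds.

transitive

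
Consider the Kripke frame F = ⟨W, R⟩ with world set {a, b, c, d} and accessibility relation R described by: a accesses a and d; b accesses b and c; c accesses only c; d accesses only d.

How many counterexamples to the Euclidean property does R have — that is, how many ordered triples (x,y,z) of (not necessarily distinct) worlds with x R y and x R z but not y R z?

Enumerating: (a,d,a), (b,c,b).

2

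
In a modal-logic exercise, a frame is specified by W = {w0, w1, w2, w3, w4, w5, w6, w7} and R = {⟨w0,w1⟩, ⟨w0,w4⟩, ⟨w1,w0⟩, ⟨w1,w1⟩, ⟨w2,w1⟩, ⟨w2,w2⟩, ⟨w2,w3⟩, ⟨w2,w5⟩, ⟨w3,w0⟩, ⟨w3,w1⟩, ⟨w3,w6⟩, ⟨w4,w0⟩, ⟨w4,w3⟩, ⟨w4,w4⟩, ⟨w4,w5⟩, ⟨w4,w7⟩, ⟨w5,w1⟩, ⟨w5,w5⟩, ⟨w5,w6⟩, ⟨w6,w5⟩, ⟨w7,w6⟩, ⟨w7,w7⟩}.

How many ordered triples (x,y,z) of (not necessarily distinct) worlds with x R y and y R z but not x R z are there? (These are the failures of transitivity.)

22

Enumerating: (w0,w1,w0), (w0,w4,w0), (w0,w4,w3), (w0,w4,w5), (w0,w4,w7), (w1,w0,w4), (w2,w1,w0), (w2,w3,w0), (w2,w3,w6), (w2,w5,w6), (w3,w0,w4), (w3,w6,w5), … and 10 more.
Total: 22.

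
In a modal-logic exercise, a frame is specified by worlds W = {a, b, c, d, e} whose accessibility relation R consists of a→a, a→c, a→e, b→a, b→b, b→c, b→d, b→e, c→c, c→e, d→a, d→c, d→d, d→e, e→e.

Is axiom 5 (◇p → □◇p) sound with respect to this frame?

No

By correspondence theory, 5 is valid on a frame iff R is Euclidean.
Euclidean: no — a R e and a R c, but not e R c.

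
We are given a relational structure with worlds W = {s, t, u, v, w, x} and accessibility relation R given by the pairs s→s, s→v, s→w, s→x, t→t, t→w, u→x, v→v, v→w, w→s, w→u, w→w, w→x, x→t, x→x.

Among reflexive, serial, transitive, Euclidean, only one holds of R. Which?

serial

Reflexive: no — u is not related to itself.
Serial: yes — every world has a successor (e.g. s R s).
Transitive: no — s R w and w R u, but not s R u.
Euclidean: no — s R v and s R x, but not v R x.
Only serial holds.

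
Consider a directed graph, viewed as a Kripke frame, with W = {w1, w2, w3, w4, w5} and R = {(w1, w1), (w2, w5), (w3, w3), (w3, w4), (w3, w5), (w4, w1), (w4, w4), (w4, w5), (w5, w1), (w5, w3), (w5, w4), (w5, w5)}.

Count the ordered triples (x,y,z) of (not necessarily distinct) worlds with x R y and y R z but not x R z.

Enumerating: (w2,w5,w1), (w2,w5,w3), (w2,w5,w4), (w3,w4,w1), (w3,w5,w1), (w4,w5,w3).

6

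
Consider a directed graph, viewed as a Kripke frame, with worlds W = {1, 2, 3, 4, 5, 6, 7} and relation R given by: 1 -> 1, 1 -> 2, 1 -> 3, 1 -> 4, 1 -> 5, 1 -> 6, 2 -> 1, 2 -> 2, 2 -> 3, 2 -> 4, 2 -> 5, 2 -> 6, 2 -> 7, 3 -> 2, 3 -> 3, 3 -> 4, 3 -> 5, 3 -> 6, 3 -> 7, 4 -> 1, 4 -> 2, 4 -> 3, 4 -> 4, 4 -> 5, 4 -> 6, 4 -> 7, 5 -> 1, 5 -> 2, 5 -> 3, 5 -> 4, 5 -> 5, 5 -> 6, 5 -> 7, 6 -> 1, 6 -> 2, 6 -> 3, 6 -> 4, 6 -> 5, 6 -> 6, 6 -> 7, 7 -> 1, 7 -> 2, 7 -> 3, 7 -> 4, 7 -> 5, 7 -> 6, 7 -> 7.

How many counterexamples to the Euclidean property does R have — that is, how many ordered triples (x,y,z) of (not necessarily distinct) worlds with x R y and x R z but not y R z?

Enumerating: (1,3,1), (2,1,7), (2,3,1), (4,1,7), (4,3,1), (5,1,7), (5,3,1), (6,1,7), (6,3,1), (7,1,7), (7,3,1).

11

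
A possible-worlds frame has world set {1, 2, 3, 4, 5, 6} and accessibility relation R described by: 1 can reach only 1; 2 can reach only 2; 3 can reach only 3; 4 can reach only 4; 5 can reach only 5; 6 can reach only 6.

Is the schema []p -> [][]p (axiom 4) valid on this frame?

The schema 4 characterises exactly the transitive frames.
Transitive: yes — every two-step R-path is closed by a direct edge.

Yes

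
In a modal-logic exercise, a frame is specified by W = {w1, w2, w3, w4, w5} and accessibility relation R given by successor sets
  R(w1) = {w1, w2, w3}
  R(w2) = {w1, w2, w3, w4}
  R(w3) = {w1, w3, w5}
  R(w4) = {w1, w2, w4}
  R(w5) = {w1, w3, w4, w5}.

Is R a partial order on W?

Reflexive: yes — every world is R-related to itself.
Transitive: no — w1 R w2 and w2 R w4, but not w1 R w4.
Antisymmetric: no — w1 R w2 and w2 R w1 with w1 ≠ w2.
So R is not a partial order.

No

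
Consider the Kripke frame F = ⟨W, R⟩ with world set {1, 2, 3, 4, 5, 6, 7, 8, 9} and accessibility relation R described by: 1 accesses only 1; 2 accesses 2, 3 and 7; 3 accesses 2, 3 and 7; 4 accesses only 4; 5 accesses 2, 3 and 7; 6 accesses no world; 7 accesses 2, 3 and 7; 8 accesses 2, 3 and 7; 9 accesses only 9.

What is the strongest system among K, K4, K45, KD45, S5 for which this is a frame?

Transitive (axiom 4): yes — every two-step R-path is closed by a direct edge.
Euclidean (axiom 5): yes — any two successors of a common world are R-related.
Serial (axiom D): no — 6 has no R-successor.
Reflexive (axiom T): no — 5 is not related to itself.
So F validates K, K4, K45; KD45 would additionally require R to be serial. The strongest is K45.

K45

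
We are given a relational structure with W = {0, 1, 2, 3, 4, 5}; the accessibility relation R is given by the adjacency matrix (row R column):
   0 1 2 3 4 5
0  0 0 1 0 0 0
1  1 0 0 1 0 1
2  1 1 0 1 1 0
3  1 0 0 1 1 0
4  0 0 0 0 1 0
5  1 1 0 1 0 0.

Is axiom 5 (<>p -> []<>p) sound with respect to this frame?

By correspondence theory, 5 is valid on a frame iff R is Euclidean.
Euclidean: no — 1 R 0 and 1 R 3, but not 0 R 3.

No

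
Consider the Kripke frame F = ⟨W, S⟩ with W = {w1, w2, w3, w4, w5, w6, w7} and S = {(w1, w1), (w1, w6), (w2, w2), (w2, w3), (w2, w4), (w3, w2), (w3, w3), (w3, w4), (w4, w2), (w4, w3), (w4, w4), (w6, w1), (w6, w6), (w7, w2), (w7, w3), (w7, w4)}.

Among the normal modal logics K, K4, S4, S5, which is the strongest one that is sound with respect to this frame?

K4

Transitive (axiom 4): yes — every two-step S-path is closed by a direct edge.
Reflexive (axiom T): no — w5 is not related to itself.
Euclidean (axiom 5): yes — any two successors of a common world are S-related.
So F validates K, K4; S4 would additionally require S to be reflexive. The strongest is K4.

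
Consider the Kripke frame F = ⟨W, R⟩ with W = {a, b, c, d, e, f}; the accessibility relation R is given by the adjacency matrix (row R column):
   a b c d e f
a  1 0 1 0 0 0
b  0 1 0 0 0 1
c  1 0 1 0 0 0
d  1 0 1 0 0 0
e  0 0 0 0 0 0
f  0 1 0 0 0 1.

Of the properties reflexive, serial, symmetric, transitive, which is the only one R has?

transitive

Reflexive: no — d is not related to itself.
Serial: no — e has no R-successor.
Symmetric: no — d R a but not a R d.
Transitive: yes — every two-step R-path is closed by a direct edge.
Only transitive holds.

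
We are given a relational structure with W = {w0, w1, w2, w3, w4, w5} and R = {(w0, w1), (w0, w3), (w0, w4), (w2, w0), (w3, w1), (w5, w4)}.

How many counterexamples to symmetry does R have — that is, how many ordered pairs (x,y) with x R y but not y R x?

Enumerating: (w0,w1), (w0,w3), (w0,w4), (w2,w0), (w3,w1), (w5,w4).

6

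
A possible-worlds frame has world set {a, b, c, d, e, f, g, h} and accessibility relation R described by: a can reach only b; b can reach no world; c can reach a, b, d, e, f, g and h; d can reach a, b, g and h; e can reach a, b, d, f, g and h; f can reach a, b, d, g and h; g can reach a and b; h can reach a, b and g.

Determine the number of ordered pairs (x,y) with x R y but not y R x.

Enumerating: (a,b), (c,a), (c,b), (c,d), (c,e), (c,f), (c,g), (c,h), (d,a), (d,b), (d,g), (d,h), … and 16 more.
Total: 28.

28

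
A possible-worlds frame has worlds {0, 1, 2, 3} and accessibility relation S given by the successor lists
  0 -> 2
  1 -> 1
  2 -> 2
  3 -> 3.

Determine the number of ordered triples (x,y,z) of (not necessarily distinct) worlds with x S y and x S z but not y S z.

0

S is Euclidean; there are no such tuples.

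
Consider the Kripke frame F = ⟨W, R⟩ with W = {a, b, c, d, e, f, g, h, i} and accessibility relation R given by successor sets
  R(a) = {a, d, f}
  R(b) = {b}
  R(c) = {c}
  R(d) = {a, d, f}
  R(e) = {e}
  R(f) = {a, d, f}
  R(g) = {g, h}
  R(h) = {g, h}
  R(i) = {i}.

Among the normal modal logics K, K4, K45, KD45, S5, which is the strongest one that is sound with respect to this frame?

Transitive (axiom 4): yes — every two-step R-path is closed by a direct edge.
Euclidean (axiom 5): yes — any two successors of a common world are R-related.
Serial (axiom D): yes — every world has a successor (e.g. a R a).
Reflexive (axiom T): yes — every world is R-related to itself.
So F validates K, K4, K45, KD45, S5. The strongest is S5.

S5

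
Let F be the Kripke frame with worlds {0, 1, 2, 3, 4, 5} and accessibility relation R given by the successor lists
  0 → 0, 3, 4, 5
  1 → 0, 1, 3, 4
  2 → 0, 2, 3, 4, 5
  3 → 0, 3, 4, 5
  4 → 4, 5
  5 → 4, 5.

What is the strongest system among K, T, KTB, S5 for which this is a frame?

T

Reflexive (axiom T): yes — every world is R-related to itself.
Symmetric (axiom B): no — 0 R 4 but not 4 R 0.
Euclidean (axiom 5): no — 0 R 4 and 0 R 3, but not 4 R 3.
So F validates K, T; KTB would additionally require R to be symmetric. The strongest is T.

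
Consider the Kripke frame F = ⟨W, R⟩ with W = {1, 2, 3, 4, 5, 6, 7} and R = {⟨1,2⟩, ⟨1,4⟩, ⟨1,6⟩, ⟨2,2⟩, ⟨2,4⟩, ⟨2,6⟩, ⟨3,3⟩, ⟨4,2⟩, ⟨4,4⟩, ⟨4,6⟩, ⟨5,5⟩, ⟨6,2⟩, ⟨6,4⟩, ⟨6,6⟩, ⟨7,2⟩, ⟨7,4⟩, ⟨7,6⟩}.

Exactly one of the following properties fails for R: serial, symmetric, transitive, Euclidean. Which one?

symmetric

Serial: yes — every world has a successor (e.g. 1 R 2).
Symmetric: no — 1 R 2 but not 2 R 1.
Transitive: yes — every two-step R-path is closed by a direct edge.
Euclidean: yes — any two successors of a common world are R-related.
Only symmetric fails.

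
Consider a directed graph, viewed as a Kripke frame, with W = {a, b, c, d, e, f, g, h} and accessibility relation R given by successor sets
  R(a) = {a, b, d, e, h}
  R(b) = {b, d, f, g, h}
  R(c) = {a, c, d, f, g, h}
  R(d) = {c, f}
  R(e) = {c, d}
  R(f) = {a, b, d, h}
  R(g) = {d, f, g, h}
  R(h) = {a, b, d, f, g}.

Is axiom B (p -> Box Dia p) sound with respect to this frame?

No

The schema B characterises exactly the symmetric frames.
Symmetric: no — a R b but not b R a.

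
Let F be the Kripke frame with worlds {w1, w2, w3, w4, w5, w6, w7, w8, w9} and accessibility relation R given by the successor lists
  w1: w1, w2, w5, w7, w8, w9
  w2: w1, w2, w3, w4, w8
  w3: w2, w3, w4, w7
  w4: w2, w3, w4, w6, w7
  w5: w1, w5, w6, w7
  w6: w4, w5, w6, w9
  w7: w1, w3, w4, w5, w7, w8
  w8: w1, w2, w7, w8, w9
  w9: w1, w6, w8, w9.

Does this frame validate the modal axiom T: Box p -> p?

Yes

By correspondence theory, T is valid on a frame iff R is reflexive.
Reflexive: yes — every world is R-related to itself.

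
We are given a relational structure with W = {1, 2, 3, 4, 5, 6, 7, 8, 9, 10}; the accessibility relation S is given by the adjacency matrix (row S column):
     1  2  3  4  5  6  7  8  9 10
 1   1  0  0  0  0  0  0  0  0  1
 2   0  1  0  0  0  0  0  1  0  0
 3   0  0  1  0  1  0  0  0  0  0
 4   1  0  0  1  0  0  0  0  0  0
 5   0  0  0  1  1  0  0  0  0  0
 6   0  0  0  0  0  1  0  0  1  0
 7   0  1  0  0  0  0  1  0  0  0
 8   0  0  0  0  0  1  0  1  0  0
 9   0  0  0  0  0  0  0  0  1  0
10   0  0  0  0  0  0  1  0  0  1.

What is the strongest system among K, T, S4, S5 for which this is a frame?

T

Reflexive (axiom T): yes — every world is S-related to itself.
Transitive (axiom 4): no — 1 S 10 and 10 S 7, but not 1 S 7.
Euclidean (axiom 5): no — 1 S 10 and 1 S 1, but not 10 S 1.
So F validates K, T; S4 would additionally require S to be transitive. The strongest is T.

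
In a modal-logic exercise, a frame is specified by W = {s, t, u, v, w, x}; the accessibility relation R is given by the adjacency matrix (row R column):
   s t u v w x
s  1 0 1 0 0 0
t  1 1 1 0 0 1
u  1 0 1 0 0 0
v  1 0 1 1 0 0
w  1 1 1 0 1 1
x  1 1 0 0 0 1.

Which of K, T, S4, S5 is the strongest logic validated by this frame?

Reflexive (axiom T): yes — every world is R-related to itself.
Transitive (axiom 4): no — x R s and s R u, but not x R u.
Euclidean (axiom 5): no — t R s and t R x, but not s R x.
So F validates K, T; S4 would additionally require R to be transitive. The strongest is T.

T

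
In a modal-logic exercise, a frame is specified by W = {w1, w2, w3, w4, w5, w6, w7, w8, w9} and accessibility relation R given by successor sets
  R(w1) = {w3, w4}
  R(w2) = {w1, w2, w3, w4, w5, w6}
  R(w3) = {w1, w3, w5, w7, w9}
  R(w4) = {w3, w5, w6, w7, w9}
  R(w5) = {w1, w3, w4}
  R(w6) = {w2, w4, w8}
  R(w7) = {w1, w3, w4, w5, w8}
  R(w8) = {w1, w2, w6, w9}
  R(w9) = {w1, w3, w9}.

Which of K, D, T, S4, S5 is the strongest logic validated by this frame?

D

Serial (axiom D): yes — every world has a successor (e.g. w1 R w3).
Reflexive (axiom T): no — w1 is not related to itself.
Transitive (axiom 4): no — w1 R w3 and w3 R w5, but not w1 R w5.
Euclidean (axiom 5): no — w1 R w3 and w1 R w4, but not w3 R w4.
So F validates K, D; T would additionally require R to be reflexive. The strongest is D.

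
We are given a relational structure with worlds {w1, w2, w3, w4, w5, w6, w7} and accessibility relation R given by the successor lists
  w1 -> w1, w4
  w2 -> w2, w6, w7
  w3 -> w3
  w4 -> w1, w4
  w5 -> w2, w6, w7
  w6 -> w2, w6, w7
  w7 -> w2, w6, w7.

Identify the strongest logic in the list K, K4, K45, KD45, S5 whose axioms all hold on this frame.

Transitive (axiom 4): yes — every two-step R-path is closed by a direct edge.
Euclidean (axiom 5): yes — any two successors of a common world are R-related.
Serial (axiom D): yes — every world has a successor (e.g. w1 R w1).
Reflexive (axiom T): no — w5 is not related to itself.
So F validates K, K4, K45, KD45; S5 would additionally require R to be reflexive. The strongest is KD45.

KD45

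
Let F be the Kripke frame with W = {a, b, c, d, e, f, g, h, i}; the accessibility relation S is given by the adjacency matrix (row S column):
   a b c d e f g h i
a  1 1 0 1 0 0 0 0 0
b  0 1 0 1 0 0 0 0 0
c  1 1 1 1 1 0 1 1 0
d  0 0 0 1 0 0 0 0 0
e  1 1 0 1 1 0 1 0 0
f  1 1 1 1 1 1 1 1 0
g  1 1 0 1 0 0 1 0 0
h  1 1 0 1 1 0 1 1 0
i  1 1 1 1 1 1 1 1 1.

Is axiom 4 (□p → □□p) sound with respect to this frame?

Axiom 4 corresponds to the accessibility relation being transitive.
Transitive: yes — every two-step S-path is closed by a direct edge.

Yes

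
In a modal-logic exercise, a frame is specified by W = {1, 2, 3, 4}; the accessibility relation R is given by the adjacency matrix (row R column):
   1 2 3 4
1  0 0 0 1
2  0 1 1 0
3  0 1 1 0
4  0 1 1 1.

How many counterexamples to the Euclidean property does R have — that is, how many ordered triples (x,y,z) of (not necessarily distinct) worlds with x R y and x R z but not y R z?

2

Enumerating: (4,2,4), (4,3,4).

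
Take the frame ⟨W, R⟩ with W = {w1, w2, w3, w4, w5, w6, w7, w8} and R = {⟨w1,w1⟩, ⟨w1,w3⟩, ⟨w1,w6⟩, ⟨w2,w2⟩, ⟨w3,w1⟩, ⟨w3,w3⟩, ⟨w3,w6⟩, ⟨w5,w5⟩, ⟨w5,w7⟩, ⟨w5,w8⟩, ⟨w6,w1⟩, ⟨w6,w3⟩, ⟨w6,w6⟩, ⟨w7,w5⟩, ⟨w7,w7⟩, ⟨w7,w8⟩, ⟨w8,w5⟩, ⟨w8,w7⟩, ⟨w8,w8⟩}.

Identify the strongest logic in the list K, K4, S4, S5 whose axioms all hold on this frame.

Transitive (axiom 4): yes — every two-step R-path is closed by a direct edge.
Reflexive (axiom T): no — w4 is not related to itself.
Euclidean (axiom 5): yes — any two successors of a common world are R-related.
So F validates K, K4; S4 would additionally require R to be reflexive. The strongest is K4.

K4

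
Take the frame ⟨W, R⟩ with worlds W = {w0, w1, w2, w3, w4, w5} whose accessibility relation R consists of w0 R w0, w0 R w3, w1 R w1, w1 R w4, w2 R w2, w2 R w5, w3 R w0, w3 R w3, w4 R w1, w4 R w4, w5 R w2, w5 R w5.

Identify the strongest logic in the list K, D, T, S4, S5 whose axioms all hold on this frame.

S5

Serial (axiom D): yes — every world has a successor (e.g. w0 R w0).
Reflexive (axiom T): yes — every world is R-related to itself.
Transitive (axiom 4): yes — every two-step R-path is closed by a direct edge.
Euclidean (axiom 5): yes — any two successors of a common world are R-related.
So F validates K, D, T, S4, S5. The strongest is S5.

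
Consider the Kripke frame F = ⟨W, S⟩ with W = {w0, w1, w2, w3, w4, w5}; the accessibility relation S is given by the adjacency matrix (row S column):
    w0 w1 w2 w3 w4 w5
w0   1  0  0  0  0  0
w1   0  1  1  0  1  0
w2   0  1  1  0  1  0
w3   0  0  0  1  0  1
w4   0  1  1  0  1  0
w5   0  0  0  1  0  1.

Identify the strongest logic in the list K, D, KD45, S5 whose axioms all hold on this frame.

S5

Serial (axiom D): yes — every world has a successor (e.g. w0 S w0).
Euclidean (axiom 5): yes — any two successors of a common world are S-related.
Transitive (axiom 4): yes — every two-step S-path is closed by a direct edge.
Reflexive (axiom T): yes — every world is S-related to itself.
So F validates K, D, KD45, S5. The strongest is S5.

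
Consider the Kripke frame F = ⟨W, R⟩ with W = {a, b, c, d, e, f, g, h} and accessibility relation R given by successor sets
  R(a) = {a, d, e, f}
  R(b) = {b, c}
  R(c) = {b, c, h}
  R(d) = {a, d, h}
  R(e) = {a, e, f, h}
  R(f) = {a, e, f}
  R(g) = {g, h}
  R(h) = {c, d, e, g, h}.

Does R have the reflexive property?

Yes

Reflexive: yes — every world is R-related to itself.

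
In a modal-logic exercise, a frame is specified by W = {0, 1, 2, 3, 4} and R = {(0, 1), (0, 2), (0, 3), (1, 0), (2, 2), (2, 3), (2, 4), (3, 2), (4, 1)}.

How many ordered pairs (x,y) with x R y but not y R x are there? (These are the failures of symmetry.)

Enumerating: (0,2), (0,3), (2,4), (4,1).

4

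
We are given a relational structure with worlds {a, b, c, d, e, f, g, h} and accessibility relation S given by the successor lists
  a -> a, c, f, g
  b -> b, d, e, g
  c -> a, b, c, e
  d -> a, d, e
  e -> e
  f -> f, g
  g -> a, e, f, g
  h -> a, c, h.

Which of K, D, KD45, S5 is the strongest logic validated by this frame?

Serial (axiom D): yes — every world has a successor (e.g. a S a).
Euclidean (axiom 5): no — a S c and a S f, but not c S f.
Transitive (axiom 4): no — a S c and c S b, but not a S b.
Reflexive (axiom T): yes — every world is S-related to itself.
So F validates K, D; KD45 would additionally require S to be Euclidean and transitive. The strongest is D.

D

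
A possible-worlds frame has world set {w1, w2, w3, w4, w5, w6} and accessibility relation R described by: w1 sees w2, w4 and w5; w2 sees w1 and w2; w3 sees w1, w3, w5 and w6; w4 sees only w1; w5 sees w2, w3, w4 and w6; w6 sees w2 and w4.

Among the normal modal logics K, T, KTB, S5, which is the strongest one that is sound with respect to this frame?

Reflexive (axiom T): no — w1 is not related to itself.
Symmetric (axiom B): no — w1 R w5 but not w5 R w1.
Euclidean (axiom 5): no — w1 R w2 and w1 R w4, but not w2 R w4.
So F validates K; T would additionally require R to be reflexive. The strongest is K.

K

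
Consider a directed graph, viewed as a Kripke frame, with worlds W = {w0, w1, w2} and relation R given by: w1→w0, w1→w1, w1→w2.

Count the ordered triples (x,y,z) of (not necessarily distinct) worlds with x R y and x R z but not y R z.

Enumerating: (w1,w0,w0), (w1,w0,w1), (w1,w0,w2), (w1,w2,w0), (w1,w2,w1), (w1,w2,w2).

6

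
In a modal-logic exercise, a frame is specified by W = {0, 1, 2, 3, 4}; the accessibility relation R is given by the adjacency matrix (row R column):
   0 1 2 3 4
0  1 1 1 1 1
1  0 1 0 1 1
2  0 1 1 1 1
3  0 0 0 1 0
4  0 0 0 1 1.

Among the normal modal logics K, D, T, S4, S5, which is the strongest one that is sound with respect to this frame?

S4

Serial (axiom D): yes — every world has a successor (e.g. 0 R 0).
Reflexive (axiom T): yes — every world is R-related to itself.
Transitive (axiom 4): yes — every two-step R-path is closed by a direct edge.
Euclidean (axiom 5): no — 0 R 1 and 0 R 2, but not 1 R 2.
So F validates K, D, T, S4; S5 would additionally require R to be Euclidean. The strongest is S4.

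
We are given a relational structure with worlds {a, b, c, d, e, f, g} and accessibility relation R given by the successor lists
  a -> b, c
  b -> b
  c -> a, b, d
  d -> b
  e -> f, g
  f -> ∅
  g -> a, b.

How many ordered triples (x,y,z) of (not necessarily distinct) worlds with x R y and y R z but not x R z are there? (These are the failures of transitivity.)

Enumerating: (a,c,a), (a,c,d), (c,a,c), (e,g,a), (e,g,b), (g,a,c).

6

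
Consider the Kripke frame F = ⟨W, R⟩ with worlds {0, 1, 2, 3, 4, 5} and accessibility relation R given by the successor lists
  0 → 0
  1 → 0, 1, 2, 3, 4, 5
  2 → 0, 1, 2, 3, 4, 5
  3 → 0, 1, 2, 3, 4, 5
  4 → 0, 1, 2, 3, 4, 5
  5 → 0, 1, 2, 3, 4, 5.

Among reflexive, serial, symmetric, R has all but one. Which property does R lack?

Reflexive: yes — every world is R-related to itself.
Serial: yes — every world has a successor (e.g. 0 R 0).
Symmetric: no — 1 R 0 but not 0 R 1.
Only symmetric fails.

symmetric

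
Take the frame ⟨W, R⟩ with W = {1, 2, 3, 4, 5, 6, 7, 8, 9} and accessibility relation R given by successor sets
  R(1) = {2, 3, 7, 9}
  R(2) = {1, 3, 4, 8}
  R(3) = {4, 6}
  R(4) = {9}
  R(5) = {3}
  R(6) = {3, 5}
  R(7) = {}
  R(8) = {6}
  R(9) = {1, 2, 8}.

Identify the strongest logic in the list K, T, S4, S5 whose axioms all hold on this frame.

Reflexive (axiom T): no — 1 is not related to itself.
Transitive (axiom 4): no — 1 R 2 and 2 R 4, but not 1 R 4.
Euclidean (axiom 5): no — 1 R 2 and 1 R 7, but not 2 R 7.
So F validates K; T would additionally require R to be reflexive. The strongest is K.

K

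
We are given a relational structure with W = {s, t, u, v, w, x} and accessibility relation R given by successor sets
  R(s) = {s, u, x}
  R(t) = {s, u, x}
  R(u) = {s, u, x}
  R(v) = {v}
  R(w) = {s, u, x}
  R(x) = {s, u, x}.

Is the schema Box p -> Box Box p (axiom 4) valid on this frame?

Yes

The schema 4 characterises exactly the transitive frames.
Transitive: yes — every two-step R-path is closed by a direct edge.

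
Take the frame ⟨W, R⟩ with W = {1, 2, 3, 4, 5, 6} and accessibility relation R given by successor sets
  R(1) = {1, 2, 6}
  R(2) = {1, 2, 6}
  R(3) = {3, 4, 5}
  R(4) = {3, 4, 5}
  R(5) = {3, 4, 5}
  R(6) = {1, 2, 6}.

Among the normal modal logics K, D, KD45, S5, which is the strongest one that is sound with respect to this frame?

S5

Serial (axiom D): yes — every world has a successor (e.g. 1 R 1).
Euclidean (axiom 5): yes — any two successors of a common world are R-related.
Transitive (axiom 4): yes — every two-step R-path is closed by a direct edge.
Reflexive (axiom T): yes — every world is R-related to itself.
So F validates K, D, KD45, S5. The strongest is S5.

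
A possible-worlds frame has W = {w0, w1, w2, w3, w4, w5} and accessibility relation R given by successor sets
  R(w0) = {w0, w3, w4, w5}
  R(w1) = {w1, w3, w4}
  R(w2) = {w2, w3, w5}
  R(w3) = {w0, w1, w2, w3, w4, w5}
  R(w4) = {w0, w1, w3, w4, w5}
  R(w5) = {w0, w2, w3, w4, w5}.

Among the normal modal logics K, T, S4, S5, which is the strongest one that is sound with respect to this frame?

T

Reflexive (axiom T): yes — every world is R-related to itself.
Transitive (axiom 4): no — w0 R w3 and w3 R w1, but not w0 R w1.
Euclidean (axiom 5): no — w3 R w0 and w3 R w1, but not w0 R w1.
So F validates K, T; S4 would additionally require R to be transitive. The strongest is T.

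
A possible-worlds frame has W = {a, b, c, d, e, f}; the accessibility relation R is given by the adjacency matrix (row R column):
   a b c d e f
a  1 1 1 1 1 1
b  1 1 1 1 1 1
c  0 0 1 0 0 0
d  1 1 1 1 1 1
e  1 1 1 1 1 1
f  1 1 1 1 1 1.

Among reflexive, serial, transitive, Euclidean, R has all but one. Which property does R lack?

Euclidean

Reflexive: yes — every world is R-related to itself.
Serial: yes — every world has a successor (e.g. a R a).
Transitive: yes — every two-step R-path is closed by a direct edge.
Euclidean: no — a R c and a R b, but not c R b.
Only Euclidean fails.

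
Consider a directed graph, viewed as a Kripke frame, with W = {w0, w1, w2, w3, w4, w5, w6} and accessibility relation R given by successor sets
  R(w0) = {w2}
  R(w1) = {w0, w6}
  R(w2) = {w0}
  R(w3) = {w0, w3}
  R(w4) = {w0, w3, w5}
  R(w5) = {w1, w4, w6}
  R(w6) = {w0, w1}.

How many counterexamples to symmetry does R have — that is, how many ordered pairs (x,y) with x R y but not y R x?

Enumerating: (w1,w0), (w3,w0), (w4,w0), (w4,w3), (w5,w1), (w5,w6), (w6,w0).

7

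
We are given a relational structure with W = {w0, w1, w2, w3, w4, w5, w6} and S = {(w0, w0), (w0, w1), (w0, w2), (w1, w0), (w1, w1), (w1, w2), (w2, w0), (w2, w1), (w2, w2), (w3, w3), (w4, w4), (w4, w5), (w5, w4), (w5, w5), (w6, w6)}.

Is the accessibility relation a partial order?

No

Reflexive: yes — every world is S-related to itself.
Transitive: yes — every two-step S-path is closed by a direct edge.
Antisymmetric: no — w0 S w1 and w1 S w0 with w0 ≠ w1.
So S is not a partial order.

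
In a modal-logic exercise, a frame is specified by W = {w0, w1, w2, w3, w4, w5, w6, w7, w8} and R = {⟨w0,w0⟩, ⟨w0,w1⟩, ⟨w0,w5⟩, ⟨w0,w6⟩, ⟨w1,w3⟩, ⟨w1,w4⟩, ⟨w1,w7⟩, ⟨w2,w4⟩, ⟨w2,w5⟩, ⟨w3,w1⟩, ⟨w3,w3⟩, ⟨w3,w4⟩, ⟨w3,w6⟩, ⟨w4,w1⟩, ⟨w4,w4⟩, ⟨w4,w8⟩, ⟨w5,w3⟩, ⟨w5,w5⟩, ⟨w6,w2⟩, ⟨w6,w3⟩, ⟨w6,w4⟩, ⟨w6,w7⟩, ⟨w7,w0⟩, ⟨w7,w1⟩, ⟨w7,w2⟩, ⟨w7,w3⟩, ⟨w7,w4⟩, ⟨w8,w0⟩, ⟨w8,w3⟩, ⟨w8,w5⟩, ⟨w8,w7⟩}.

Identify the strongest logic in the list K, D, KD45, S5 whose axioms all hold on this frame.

D

Serial (axiom D): yes — every world has a successor (e.g. w0 R w0).
Euclidean (axiom 5): no — w0 R w1 and w0 R w5, but not w1 R w5.
Transitive (axiom 4): no — w0 R w1 and w1 R w3, but not w0 R w3.
Reflexive (axiom T): no — w1 is not related to itself.
So F validates K, D; KD45 would additionally require R to be Euclidean and transitive. The strongest is D.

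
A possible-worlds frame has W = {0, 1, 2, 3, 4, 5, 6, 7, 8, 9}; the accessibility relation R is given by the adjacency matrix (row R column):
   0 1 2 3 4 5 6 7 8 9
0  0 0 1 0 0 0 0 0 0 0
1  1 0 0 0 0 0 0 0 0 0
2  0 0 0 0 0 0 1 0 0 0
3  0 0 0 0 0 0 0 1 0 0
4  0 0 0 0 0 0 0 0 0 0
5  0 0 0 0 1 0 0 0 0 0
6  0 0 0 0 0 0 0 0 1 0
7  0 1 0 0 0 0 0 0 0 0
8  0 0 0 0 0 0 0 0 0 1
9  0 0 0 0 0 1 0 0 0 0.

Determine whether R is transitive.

Transitive: no — 0 R 2 and 2 R 6, but not 0 R 6.

No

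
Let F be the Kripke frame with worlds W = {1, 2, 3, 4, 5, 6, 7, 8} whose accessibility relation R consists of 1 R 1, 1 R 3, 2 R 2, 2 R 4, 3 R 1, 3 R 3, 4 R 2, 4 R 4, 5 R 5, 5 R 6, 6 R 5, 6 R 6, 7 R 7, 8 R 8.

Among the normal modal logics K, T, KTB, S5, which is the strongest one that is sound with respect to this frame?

S5

Reflexive (axiom T): yes — every world is R-related to itself.
Symmetric (axiom B): yes — every pair in R has its reverse in R.
Euclidean (axiom 5): yes — any two successors of a common world are R-related.
So F validates K, T, KTB, S5. The strongest is S5.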